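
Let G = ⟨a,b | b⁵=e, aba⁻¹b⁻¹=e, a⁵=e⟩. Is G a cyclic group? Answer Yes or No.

|G| = 25, but the maximum element order in G is 5 < 25. No single element generates all of G, so G is not cyclic.

Answer: No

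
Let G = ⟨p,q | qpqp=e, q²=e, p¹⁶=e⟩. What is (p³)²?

Compute successive powers of (p³), reducing at each step:
  (p³)²: (p³) · p³ = p⁶

Answer: p⁶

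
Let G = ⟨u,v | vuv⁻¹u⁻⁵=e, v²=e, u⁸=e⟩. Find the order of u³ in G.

Compute successive powers until reaching e:
  (u³)¹ = u³, (u³)² = u⁶, (u³)³ = u, (u³)⁴ = u⁴, (u³)⁵ = u⁷, (u³)⁶ = u², (u³)⁷ = u⁵, (u³)⁸ = e.
The smallest positive k with (u³)ᵏ = e is 8.

Answer: 8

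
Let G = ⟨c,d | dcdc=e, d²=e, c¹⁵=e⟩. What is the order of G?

Enumerate words in the generators, reducing via the relations: the distinct elements are
  {c, d, e, cd, c², c³, c⁴, c⁵, c⁶, c⁷, c⁸, c⁹, c²d, c³d, c¹², c¹³, c¹¹, c¹⁰, c¹⁴, c⁴d, c⁵d, c⁶d, c⁷d, c⁸d, c⁹d, c¹²d, c¹³d, c¹¹d, c¹⁰d, c¹⁴d}.
No further products give new elements, so |G| = 30.

Answer: 30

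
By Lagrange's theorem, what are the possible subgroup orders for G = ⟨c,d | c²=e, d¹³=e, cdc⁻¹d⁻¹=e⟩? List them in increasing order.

|G| = 26 = 2 · 13. By Lagrange's theorem the order of any subgroup divides 26; the divisors of 26 are 1, 2, 13, 26.

Answer: 1, 2, 13, 26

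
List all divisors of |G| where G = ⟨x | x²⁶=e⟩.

|G| = 26 = 2 · 13. By Lagrange's theorem the order of any subgroup divides 26; the divisors of 26 are 1, 2, 13, 26.

Answer: 1, 2, 13, 26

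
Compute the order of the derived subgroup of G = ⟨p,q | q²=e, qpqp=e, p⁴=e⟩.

G' = [G, G] is generated by all commutators. The generator-pair commutators are: [p, q] = p².
The subgroup they normally generate is {e, p²}, of order 2.
Check: |G/G'| = 8/2 = 4 is the order of the abelianisation.

Answer: 2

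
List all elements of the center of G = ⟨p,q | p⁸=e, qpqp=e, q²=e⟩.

An element z ∈ Z(G) iff z commutes with every generator.
For example p⁴ is central: (p⁴)·p = p⁵ = p·(p⁴); (p⁴)·q = p⁴q = q·(p⁴).
Whereas p ∉ Z(G) since p·q = pq ≠ p⁷q = q·p.
Checking each of the 16 elements this way gives Z(G) = {e, p⁴}, of order 2.

Answer: {e, p⁴}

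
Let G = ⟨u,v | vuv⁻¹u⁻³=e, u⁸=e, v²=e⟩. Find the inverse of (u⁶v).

The order of (u⁶v) is 2 (smallest k with (u⁶v)ᵏ = e), so (u⁶v)⁻¹ = (u⁶v)¹ = u⁶v.
Check: (u⁶v) · (u⁶v) → (u⁶v) · u⁶ = v;   v · v = e, giving e as required.

Answer: u⁶v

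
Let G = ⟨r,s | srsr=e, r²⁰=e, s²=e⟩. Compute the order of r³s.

Compute successive powers until reaching e:
  (r³s)¹ = r³s, (r³s)² = e.
The smallest positive k with (r³s)ᵏ = e is 2.

Answer: 2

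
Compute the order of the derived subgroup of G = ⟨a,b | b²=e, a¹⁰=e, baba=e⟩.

G' = [G, G] is generated by all commutators. The generator-pair commutators are: [a, b] = a².
The subgroup they normally generate is {e, a², a⁴, a⁶, a⁸}, of order 5.
Check: |G/G'| = 20/5 = 4 is the order of the abelianisation.

Answer: 5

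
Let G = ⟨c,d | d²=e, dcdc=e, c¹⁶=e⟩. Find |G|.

Enumerate words in the generators, reducing via the relations: the distinct elements are
  {c, d, e, cd, c², c³, c⁴, c⁵, c⁶, c⁷, c⁸, c⁹, c²d, c³d, c¹², c¹³, c¹¹, c¹⁰, c¹⁴, c¹⁵, c⁴d, c⁵d, c⁶d, c⁷d, c⁸d, c⁹d, c¹²d, c¹³d, c¹¹d, c¹⁰d, c¹⁴d, c¹⁵d}.
No further products give new elements, so |G| = 32.

Answer: 32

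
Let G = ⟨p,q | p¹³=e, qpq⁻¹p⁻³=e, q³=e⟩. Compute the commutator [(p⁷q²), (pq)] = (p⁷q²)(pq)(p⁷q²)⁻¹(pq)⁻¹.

[(p⁷q²), (pq)] = (p⁷q²)·(pq)·(p⁷q²)⁻¹·(pq)⁻¹.
  (p⁷q²) · (pq) = p³
  (p³) · (p⁵q) = p⁸q
  (p⁸q) · (p⁴q²) = p⁷

Answer: p⁷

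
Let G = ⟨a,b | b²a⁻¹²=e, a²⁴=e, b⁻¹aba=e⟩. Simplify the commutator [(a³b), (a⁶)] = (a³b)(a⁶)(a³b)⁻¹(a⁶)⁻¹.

[(a³b), (a⁶)] = (a³b)·(a⁶)·(a³b)⁻¹·(a⁶)⁻¹.
  (a³b) · (a⁶) = a⁹b⁻¹
  (a⁹b⁻¹) · (a³b⁻¹) = a¹⁸
  (a¹⁸) · (a¹⁸) = a¹²

Answer: a¹²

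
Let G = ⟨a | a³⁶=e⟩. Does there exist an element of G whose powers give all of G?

|G| = 36. The element a has order 36 (its powers give 36 distinct elements), so ⟨a⟩ = G and G is cyclic.

Answer: Yes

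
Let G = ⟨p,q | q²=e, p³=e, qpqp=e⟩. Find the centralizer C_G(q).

⟨q⟩ ⊆ C_G(q) since powers of q commute with q; so |C_G(q)| ≥ |⟨q⟩| = 2.
By orbit–stabilizer, |C_G(q)| = |G| / |conj. class of q| = 6 / 3 = 2.
The 2 elements commuting with q are {e, q}.

Answer: {e, q}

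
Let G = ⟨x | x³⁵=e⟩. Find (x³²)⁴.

Compute successive powers of (x³²), reducing at each step:
  (x³²)²: (x³²) · x³² = x²⁹
  (x³²)³: (x²⁹) · x³² = x²⁶
  (x³²)⁴: (x²⁶) · x³² = x²³

Answer: x²³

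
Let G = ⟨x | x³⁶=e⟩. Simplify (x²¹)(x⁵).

Compute (x²¹) · (x⁵) by multiplying left to right and reducing via the relations at each step:
  (x²¹) · x⁵ = x²⁶

Answer: x²⁶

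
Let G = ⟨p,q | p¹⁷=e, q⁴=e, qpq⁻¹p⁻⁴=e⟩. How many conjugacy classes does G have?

The conjugacy classes (representative and size) are:
  [e] (size 1), [p⁴] (size 4), [p²] (size 4), [p⁵] (size 4), [p¹¹] (size 4), [p⁷q] (size 17), [p³q²] (size 17), [p⁹q³] (size 17).
Class equation: 1 + 4 + 4 + 4 + 4 + 17 + 17 + 17 = 68 = |G|. So G has 8 conjugacy classes.

Answer: 8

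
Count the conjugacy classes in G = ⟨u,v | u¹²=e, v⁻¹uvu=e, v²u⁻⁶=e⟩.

The conjugacy classes (representative and size) are:
  [e] (size 1), [u¹¹] (size 2), [u²] (size 2), [u⁹] (size 2), [u⁴] (size 2), [u⁵] (size 2), [u⁶] (size 1), [u²v] (size 6), [uv] (size 6).
Class equation: 1 + 2 + 2 + 2 + 2 + 2 + 1 + 6 + 6 = 24 = |G|. So G has 9 conjugacy classes.

Answer: 9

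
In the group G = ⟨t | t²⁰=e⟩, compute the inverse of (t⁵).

The order of (t⁵) is 4 (smallest k with (t⁵)ᵏ = e), so (t⁵)⁻¹ = (t⁵)³ = t¹⁵.
Check: (t⁵) · (t¹⁵) → (t⁵) · t¹⁵ = e, giving e as required.

Answer: t¹⁵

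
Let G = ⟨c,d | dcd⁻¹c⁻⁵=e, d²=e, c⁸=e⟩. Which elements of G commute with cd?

⟨cd⟩ ⊆ C_G(cd) since powers of cd commute with cd; so |C_G(cd)| ≥ |⟨cd⟩| = 8.
By orbit–stabilizer, |C_G(cd)| = |G| / |conj. class of cd| = 16 / 2 = 8.
The 8 elements commuting with cd are {e, c², c⁴, c⁶, c⁵d, cd, c⁷d, c³d}.

Answer: {e, c², c⁴, c⁶, c⁵d, cd, c⁷d, c³d}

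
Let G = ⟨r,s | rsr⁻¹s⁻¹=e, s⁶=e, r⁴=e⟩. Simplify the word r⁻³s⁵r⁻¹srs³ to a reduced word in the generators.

Multiply left to right, reducing at each step:
  r · s⁵ = rs⁵
  (rs⁵) · r⁻¹ = s⁵
  (s⁵) · s = e
  e · r = r
  r · s³ = rs³

Answer: rs³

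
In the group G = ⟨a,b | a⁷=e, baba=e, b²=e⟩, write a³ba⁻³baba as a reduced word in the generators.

Multiply left to right, reducing at each step:
  (a³) · b = a³b
  (a³b) · a⁻³ = a⁶b
  (a⁶b) · b = a⁶
  (a⁶) · a = e
  e · b = b
  b · a = a⁶b

Answer: a⁶b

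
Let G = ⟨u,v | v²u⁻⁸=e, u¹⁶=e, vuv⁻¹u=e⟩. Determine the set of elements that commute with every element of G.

An element z ∈ Z(G) iff z commutes with every generator.
For example u⁸ is central: (u⁸)·u = u⁹ = u·(u⁸); (u⁸)·v = v⁻¹ = v·(u⁸).
Whereas u ∉ Z(G) since u·v = uv ≠ u⁷v⁻¹ = v·u.
Checking each of the 32 elements this way gives Z(G) = {e, u⁸}, of order 2.

Answer: {e, u⁸}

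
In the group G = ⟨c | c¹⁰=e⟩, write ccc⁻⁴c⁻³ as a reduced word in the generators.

Multiply left to right, reducing at each step:
  c · c = c²
  (c²) · c⁻⁴ = c⁸
  (c⁸) · c⁻³ = c⁵

Answer: c⁵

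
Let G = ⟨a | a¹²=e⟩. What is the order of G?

G is generated by a single element, so G is cyclic. The relator gives a¹² = e and no smaller power is forced to be e, so the 12 powers {a, e, a², a³, a⁴, a⁵, a⁶, a⁷, a⁸, a⁹, a¹¹, a¹⁰} are distinct. Hence |G| = 12.

Answer: 12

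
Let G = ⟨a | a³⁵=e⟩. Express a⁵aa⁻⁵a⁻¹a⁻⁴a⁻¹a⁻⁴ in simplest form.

Multiply left to right, reducing at each step:
  (a⁵) · a = a⁶
  (a⁶) · a⁻⁵ = a
  a · a⁻¹ = e
  e · a⁻⁴ = a³¹
  (a³¹) · a⁻¹ = a³⁰
  (a³⁰) · a⁻⁴ = a²⁶

Answer: a²⁶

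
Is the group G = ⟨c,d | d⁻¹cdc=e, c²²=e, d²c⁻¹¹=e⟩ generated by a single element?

Every cyclic group is abelian. But c·d = cd while d·c = c¹⁰d⁻¹, so c·d ≠ d·c and G is not abelian. Hence G is not cyclic.

Answer: No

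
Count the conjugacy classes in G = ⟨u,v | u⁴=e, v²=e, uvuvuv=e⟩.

The conjugacy classes (representative and size) are:
  [e] (size 1), [u³] (size 6), [u²vu²v] (size 3), [uvu³] (size 6), [vu³] (size 8).
Class equation: 1 + 6 + 3 + 6 + 8 = 24 = |G|. So G has 5 conjugacy classes.

Answer: 5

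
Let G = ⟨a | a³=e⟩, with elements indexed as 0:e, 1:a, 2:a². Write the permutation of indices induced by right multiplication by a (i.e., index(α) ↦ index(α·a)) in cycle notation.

(0 1 2)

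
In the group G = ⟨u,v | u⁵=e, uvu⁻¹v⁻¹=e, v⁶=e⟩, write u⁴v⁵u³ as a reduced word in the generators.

Multiply left to right, reducing at each step:
  (u⁴) · v⁵ = u⁴v⁵
  (u⁴v⁵) · u³ = u²v⁵

Answer: u²v⁵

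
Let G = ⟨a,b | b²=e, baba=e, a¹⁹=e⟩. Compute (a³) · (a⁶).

Compute (a³) · (a⁶) by multiplying left to right and reducing via the relations at each step:
  (a³) · a⁶ = a⁹

Answer: a⁹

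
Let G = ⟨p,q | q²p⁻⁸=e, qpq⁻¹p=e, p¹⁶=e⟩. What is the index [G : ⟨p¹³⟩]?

First find ord(p¹³) by computing successive powers:
  (p¹³)¹ = p¹³, (p¹³)² = p¹⁰, (p¹³)³ = p⁷, (p¹³)⁴ = p⁴, (p¹³)⁵ = p, (p¹³)⁶ = p¹⁴, (p¹³)⁷ = p¹¹, (p¹³)⁸ = p⁸, (p¹³)⁹ = p⁵, (p¹³)¹⁰ = p², (p¹³)¹¹ = p¹⁵, (p¹³)¹² = p¹², (p¹³)¹³ = p⁹, (p¹³)¹⁴ = p⁶, (p¹³)¹⁵ = p³, (p¹³)¹⁶ = e.
So |⟨p¹³⟩| = ord(p¹³) = 16. With |G| = 32, by Lagrange [G : ⟨p¹³⟩] = 32/16 = 2.

Answer: 2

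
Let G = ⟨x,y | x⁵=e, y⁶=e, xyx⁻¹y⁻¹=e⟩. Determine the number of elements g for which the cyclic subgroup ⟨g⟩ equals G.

G is cyclic of order 30. An element generates G iff its order is 30, and a cyclic group of order 30 has exactly φ(30) = 8 such elements.

Answer: 8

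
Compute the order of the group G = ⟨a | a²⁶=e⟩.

G is generated by a single element, so G is cyclic. The relator gives a²⁶ = e and no smaller power is forced to be e, so the 26 powers {a, e, a², a³, a⁴, a⁵, a⁶, a⁷, a⁸, a⁹, a²², a²³, a²¹, a²⁰, a²⁴, a²⁵, a¹², a¹³, a¹¹, a¹⁰, a¹⁴, a¹⁵, a¹⁶, a¹⁷, a¹⁸, a¹⁹} are distinct. Hence |G| = 26.

Answer: 26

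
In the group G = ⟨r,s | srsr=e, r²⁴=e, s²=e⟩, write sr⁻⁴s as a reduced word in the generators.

Multiply left to right, reducing at each step:
  s · r⁻⁴ = r⁴s
  (r⁴s) · s = r⁴

Answer: r⁴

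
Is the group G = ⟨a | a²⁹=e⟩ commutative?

G has a single generator, so G is cyclic and hence abelian.

Answer: Yes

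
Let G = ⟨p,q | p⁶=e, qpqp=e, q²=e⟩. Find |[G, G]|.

G' = [G, G] is generated by all commutators. The generator-pair commutators are: [p, q] = p².
The subgroup they normally generate is {e, p², p⁴}, of order 3.
Check: |G/G'| = 12/3 = 4 is the order of the abelianisation.

Answer: 3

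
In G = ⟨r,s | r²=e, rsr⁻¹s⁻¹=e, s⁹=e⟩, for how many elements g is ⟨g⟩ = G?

G is cyclic of order 18. An element generates G iff its order is 18, and a cyclic group of order 18 has exactly φ(18) = 6 such elements.

Answer: 6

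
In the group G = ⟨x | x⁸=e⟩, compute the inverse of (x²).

The order of (x²) is 4 (smallest k with (x²)ᵏ = e), so (x²)⁻¹ = (x²)³ = x⁶.
Check: (x²) · (x⁶) → (x²) · x⁶ = e, giving e as required.

Answer: x⁶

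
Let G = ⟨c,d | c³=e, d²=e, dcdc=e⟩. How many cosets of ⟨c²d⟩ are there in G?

First find ord(c²d) by computing successive powers:
  (c²d)¹ = c²d, (c²d)² = e.
So |⟨c²d⟩| = ord(c²d) = 2. With |G| = 6, by Lagrange [G : ⟨c²d⟩] = 6/2 = 3.

Answer: 3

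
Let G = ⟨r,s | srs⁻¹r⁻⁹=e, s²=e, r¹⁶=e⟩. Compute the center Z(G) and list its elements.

An element z ∈ Z(G) iff z commutes with every generator.
For example r² is central: (r²)·r = r³ = r·(r²); (r²)·s = r²s = s·(r²).
Whereas r ∉ Z(G) since r·s = rs ≠ r⁹s = s·r.
Checking each of the 32 elements this way gives Z(G) = {e, r², r⁴, r⁶, r⁸, r¹⁰, r¹², r¹⁴}, of order 8.

Answer: {e, r², r⁴, r⁶, r⁸, r¹⁰, r¹², r¹⁴}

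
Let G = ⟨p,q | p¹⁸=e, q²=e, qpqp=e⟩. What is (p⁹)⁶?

Compute successive powers of (p⁹), reducing at each step:
  (p⁹)²: (p⁹) · p⁹ = e
  (p⁹)³: e · p⁹ = p⁹
  (p⁹)⁴: (p⁹) · p⁹ = e
  (p⁹)⁵: e · p⁹ = p⁹
  (p⁹)⁶: (p⁹) · p⁹ = e

Answer: e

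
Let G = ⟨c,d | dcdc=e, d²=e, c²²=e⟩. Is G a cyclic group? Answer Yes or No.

Every cyclic group is abelian. But c·d = cd while d·c = c²¹d, so c·d ≠ d·c and G is not abelian. Hence G is not cyclic.

Answer: No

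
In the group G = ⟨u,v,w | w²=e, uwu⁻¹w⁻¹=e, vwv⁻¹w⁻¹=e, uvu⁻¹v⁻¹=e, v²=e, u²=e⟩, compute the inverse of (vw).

The order of (vw) is 2 (smallest k with (vw)ᵏ = e), so (vw)⁻¹ = (vw)¹ = vw.
Check: (vw) · (vw) → (vw) · v = w;   w · w = e, giving e as required.

Answer: vw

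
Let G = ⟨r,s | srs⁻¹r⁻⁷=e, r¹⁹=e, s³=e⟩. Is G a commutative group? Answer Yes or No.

r·s = rs but s·r = r⁷s, so r·s ≠ s·r and G is not abelian.

Answer: No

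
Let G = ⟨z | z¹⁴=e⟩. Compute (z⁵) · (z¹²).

Compute (z⁵) · (z¹²) by multiplying left to right and reducing via the relations at each step:
  (z⁵) · z¹² = z³

Answer: z³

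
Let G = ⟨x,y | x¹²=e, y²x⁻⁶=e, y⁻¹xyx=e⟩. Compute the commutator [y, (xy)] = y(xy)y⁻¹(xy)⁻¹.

[y, (xy)] = y·(xy)·y⁻¹·(xy)⁻¹.
  y · (xy) = x⁵
  (x⁵) · (y⁻¹) = x⁵y⁻¹
  (x⁵y⁻¹) · (xy⁻¹) = x¹⁰

Answer: x¹⁰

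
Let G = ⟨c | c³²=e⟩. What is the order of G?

G is generated by a single element, so G is cyclic. The relator gives c³² = e and no smaller power is forced to be e, so the 32 powers {c, e, c², c³, c⁴, c⁵, c⁶, c⁷, c⁸, c⁹, c²², c²³, c²¹, c²⁰, c²⁴, c²⁵, c²⁶, c²⁷, c²⁸, c²⁹, c³¹, c³⁰, c¹², c¹³, c¹¹, c¹⁰, c¹⁴, c¹⁵, c¹⁶, c¹⁷, c¹⁸, c¹⁹} are distinct. Hence |G| = 32.

Answer: 32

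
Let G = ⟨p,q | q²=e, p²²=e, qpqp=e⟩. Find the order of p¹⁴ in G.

Compute successive powers until reaching e:
  (p¹⁴)¹ = p¹⁴, (p¹⁴)² = p⁶, (p¹⁴)³ = p²⁰, (p¹⁴)⁴ = p¹², (p¹⁴)⁵ = p⁴, (p¹⁴)⁶ = p¹⁸, (p¹⁴)⁷ = p¹⁰, (p¹⁴)⁸ = p², (p¹⁴)⁹ = p¹⁶, (p¹⁴)¹⁰ = p⁸, (p¹⁴)¹¹ = e.
The smallest positive k with (p¹⁴)ᵏ = e is 11.

Answer: 11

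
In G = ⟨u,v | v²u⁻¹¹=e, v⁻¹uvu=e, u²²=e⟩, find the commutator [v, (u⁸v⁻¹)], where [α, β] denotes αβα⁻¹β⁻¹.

[v, (u⁸v⁻¹)] = v·(u⁸v⁻¹)·v⁻¹·(u⁸v⁻¹)⁻¹.
  v · (u⁸v⁻¹) = u¹⁴
  (u¹⁴) · (v⁻¹) = u³v
  (u³v) · (u⁸v) = u⁶

Answer: u⁶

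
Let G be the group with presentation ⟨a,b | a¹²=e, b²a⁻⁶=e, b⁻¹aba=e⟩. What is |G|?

Enumerate words in the generators, reducing via the relations: the distinct elements are
  {a, b, e, ab, a², a³, a⁴, a⁵, a⁶, a⁷, a⁸, a⁹, a²b, a³b, a¹¹, a¹⁰, a⁴b, a⁵b, b⁻¹, ab⁻¹, a²b⁻¹, a³b⁻¹, a⁴b⁻¹, a⁵b⁻¹}.
No further products give new elements, so |G| = 24.

Answer: 24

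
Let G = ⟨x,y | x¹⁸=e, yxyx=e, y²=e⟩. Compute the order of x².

Compute successive powers until reaching e:
  (x²)¹ = x², (x²)² = x⁴, (x²)³ = x⁶, (x²)⁴ = x⁸, (x²)⁵ = x¹⁰, (x²)⁶ = x¹², (x²)⁷ = x¹⁴, (x²)⁸ = x¹⁶, (x²)⁹ = e.
The smallest positive k with (x²)ᵏ = e is 9.

Answer: 9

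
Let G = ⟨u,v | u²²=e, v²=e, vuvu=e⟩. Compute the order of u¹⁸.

Compute successive powers until reaching e:
  (u¹⁸)¹ = u¹⁸, (u¹⁸)² = u¹⁴, (u¹⁸)³ = u¹⁰, (u¹⁸)⁴ = u⁶, (u¹⁸)⁵ = u², (u¹⁸)⁶ = u²⁰, (u¹⁸)⁷ = u¹⁶, (u¹⁸)⁸ = u¹², (u¹⁸)⁹ = u⁸, (u¹⁸)¹⁰ = u⁴, (u¹⁸)¹¹ = e.
The smallest positive k with (u¹⁸)ᵏ = e is 11.

Answer: 11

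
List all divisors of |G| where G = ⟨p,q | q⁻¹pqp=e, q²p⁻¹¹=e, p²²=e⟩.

|G| = 44 = 2² · 11. By Lagrange's theorem the order of any subgroup divides 44; the divisors of 44 are 1, 2, 4, 11, 22, 44.

Answer: 1, 2, 4, 11, 22, 44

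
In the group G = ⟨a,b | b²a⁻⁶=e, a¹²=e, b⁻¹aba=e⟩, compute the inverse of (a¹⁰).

The order of (a¹⁰) is 6 (smallest k with (a¹⁰)ᵏ = e), so (a¹⁰)⁻¹ = (a¹⁰)⁵ = a².
Check: (a¹⁰) · (a²) → (a¹⁰) · a² = e, giving e as required.

Answer: a²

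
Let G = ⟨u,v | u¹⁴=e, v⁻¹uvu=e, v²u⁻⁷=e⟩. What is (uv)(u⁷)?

Compute (uv) · (u⁷) by multiplying left to right and reducing via the relations at each step:
  (uv) · u⁷ = uv⁻¹

Answer: uv⁻¹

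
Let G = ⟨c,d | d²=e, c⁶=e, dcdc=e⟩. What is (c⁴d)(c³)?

Compute (c⁴d) · (c³) by multiplying left to right and reducing via the relations at each step:
  (c⁴d) · c³ = cd

Answer: cd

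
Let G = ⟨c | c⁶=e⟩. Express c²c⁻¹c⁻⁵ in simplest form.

Multiply left to right, reducing at each step:
  (c²) · c⁻¹ = c
  c · c⁻⁵ = c²

Answer: c²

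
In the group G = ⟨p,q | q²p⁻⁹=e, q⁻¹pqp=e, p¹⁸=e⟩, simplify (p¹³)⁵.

Compute successive powers of (p¹³), reducing at each step:
  (p¹³)²: (p¹³) · p¹³ = p⁸
  (p¹³)³: (p⁸) · p¹³ = p³
  (p¹³)⁴: (p³) · p¹³ = p¹⁶
  (p¹³)⁵: (p¹⁶) · p¹³ = p¹¹

Answer: p¹¹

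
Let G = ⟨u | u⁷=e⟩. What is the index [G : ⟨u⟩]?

First find ord(u) by computing successive powers:
  u¹ = u, u² = u², u³ = u³, u⁴ = u⁴, u⁵ = u⁵, u⁶ = u⁶, u⁷ = e.
So |⟨u⟩| = ord(u) = 7. With |G| = 7, by Lagrange [G : ⟨u⟩] = 7/7 = 1.

Answer: 1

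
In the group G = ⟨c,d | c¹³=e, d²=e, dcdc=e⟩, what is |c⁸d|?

Compute successive powers until reaching e:
  (c⁸d)¹ = c⁸d, (c⁸d)² = e.
The smallest positive k with (c⁸d)ᵏ = e is 2.

Answer: 2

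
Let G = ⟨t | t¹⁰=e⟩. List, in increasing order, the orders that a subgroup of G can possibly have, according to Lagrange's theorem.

|G| = 10 = 2 · 5. By Lagrange's theorem the order of any subgroup divides 10; the divisors of 10 are 1, 2, 5, 10.

Answer: 1, 2, 5, 10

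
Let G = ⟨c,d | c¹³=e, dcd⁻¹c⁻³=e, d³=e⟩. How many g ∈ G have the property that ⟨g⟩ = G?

⟨g⟩ = G would require ord(g) = |G| = 39, but the maximum element order in G is 13 < 39. So G is not cyclic and no single element generates it: the count is 0.

Answer: 0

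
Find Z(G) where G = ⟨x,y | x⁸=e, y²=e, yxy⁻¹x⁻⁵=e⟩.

An element z ∈ Z(G) iff z commutes with every generator.
For example x² is central: (x²)·x = x³ = x·(x²); (x²)·y = x²y = y·(x²).
Whereas x ∉ Z(G) since x·y = xy ≠ x⁵y = y·x.
Checking each of the 16 elements this way gives Z(G) = {e, x², x⁴, x⁶}, of order 4.

Answer: {e, x², x⁴, x⁶}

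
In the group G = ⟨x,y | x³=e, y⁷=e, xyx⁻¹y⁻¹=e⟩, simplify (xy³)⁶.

Compute successive powers of (xy³), reducing at each step:
  (xy³)²: (xy³) · x = x²y³;   (x²y³) · y³ = x²y⁶
  (xy³)³: (x²y⁶) · x = y⁶;   (y⁶) · y³ = y²
  (xy³)⁴: (y²) · x = xy²;   (xy²) · y³ = xy⁵
  (xy³)⁵: (xy⁵) · x = x²y⁵;   (x²y⁵) · y³ = x²y
  (xy³)⁶: (x²y) · x = y;   y · y³ = y⁴

Answer: y⁴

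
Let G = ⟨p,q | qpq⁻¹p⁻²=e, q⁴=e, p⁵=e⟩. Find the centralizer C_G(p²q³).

⟨p²q³⟩ ⊆ C_G(p²q³) since powers of p²q³ commute with p²q³; so |C_G(p²q³)| ≥ |⟨p²q³⟩| = 4.
By orbit–stabilizer, |C_G(p²q³)| = |G| / |conj. class of p²q³| = 20 / 5 = 4.
The 4 elements commuting with p²q³ are {e, pq, p²q³, p³q²}.

Answer: {e, pq, p²q³, p³q²}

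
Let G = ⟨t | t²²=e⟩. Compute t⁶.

Compute successive powers of t, reducing at each step:
  t²: t · t = t²
  t³: (t²) · t = t³
  t⁴: (t³) · t = t⁴
  t⁵: (t⁴) · t = t⁵
  t⁶: (t⁵) · t = t⁶

Answer: t⁶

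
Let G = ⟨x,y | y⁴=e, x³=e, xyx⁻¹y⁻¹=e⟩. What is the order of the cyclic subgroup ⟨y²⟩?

|⟨y²⟩| equals the order of y². Compute successive powers until reaching e:
  (y²)¹ = y², (y²)² = e.
The smallest positive k with (y²)ᵏ = e is 2, so |⟨y²⟩| = 2.

Answer: 2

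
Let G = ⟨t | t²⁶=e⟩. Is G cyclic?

|G| = 26. The element t has order 26 (its powers give 26 distinct elements), so ⟨t⟩ = G and G is cyclic.

Answer: Yes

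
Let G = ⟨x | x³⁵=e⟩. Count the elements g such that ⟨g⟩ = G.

G is cyclic of order 35. An element generates G iff its order is 35, and a cyclic group of order 35 has exactly φ(35) = 24 such elements.

Answer: 24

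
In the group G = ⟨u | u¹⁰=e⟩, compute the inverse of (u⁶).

The order of (u⁶) is 5 (smallest k with (u⁶)ᵏ = e), so (u⁶)⁻¹ = (u⁶)⁴ = u⁴.
Check: (u⁶) · (u⁴) → (u⁶) · u⁴ = e, giving e as required.

Answer: u⁴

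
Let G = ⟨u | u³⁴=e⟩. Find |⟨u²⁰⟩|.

|⟨u²⁰⟩| equals the order of u²⁰. Compute successive powers until reaching e:
  (u²⁰)¹ = u²⁰, (u²⁰)² = u⁶, (u²⁰)³ = u²⁶, (u²⁰)⁴ = u¹², (u²⁰)⁵ = u³², (u²⁰)⁶ = u¹⁸, (u²⁰)⁷ = u⁴, (u²⁰)⁸ = u²⁴, (u²⁰)⁹ = u¹⁰, (u²⁰)¹⁰ = u³⁰, (u²⁰)¹¹ = u¹⁶, (u²⁰)¹² = u², (u²⁰)¹³ = u²², (u²⁰)¹⁴ = u⁸, (u²⁰)¹⁵ = u²⁸, (u²⁰)¹⁶ = u¹⁴, (u²⁰)¹⁷ = e.
The smallest positive k with (u²⁰)ᵏ = e is 17, so |⟨u²⁰⟩| = 17.

Answer: 17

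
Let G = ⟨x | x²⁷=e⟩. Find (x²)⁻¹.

The order of (x²) is 27 (smallest k with (x²)ᵏ = e), so (x²)⁻¹ = (x²)²⁶ = x²⁵.
Check: (x²) · (x²⁵) → (x²) · x²⁵ = e, giving e as required.

Answer: x²⁵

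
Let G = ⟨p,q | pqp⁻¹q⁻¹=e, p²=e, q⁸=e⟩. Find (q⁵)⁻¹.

The order of (q⁵) is 8 (smallest k with (q⁵)ᵏ = e), so (q⁵)⁻¹ = (q⁵)⁷ = q³.
Check: (q⁵) · (q³) → (q⁵) · q³ = e, giving e as required.

Answer: q³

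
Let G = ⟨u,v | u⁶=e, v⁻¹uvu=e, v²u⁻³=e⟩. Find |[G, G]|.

G' = [G, G] is generated by all commutators. The generator-pair commutators are: [u, v] = u².
The subgroup they normally generate is {e, u², u⁴}, of order 3.
Check: |G/G'| = 12/3 = 4 is the order of the abelianisation.

Answer: 3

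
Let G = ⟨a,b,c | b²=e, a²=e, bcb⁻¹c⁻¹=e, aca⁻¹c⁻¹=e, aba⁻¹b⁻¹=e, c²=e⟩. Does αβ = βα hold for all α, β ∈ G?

Each pair of generators commutes: a·b = ab = b·a; a·c = ac = c·a; b·c = bc = c·b. Since the generators pairwise commute, every element of G commutes with every other, so G is abelian.

Answer: Yes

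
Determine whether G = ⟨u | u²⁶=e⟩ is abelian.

G has a single generator, so G is cyclic and hence abelian.

Answer: Yes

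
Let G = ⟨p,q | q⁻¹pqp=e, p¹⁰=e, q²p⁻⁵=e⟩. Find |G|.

Enumerate words in the generators, reducing via the relations: the distinct elements are
  {e, p, q, pq, p², p³, p⁴, p⁵, p⁶, p⁷, p⁸, p⁹, p²q, p³q, p⁴q, q⁻¹, pq⁻¹, p²q⁻¹, p³q⁻¹, p⁴q⁻¹}.
No further products give new elements, so |G| = 20.

Answer: 20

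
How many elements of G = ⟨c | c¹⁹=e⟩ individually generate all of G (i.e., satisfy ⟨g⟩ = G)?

G is cyclic of order 19. An element generates G iff its order is 19, and a cyclic group of order 19 has exactly φ(19) = 18 such elements.

Answer: 18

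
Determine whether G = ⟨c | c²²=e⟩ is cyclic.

|G| = 22. The element c has order 22 (its powers give 22 distinct elements), so ⟨c⟩ = G and G is cyclic.

Answer: Yes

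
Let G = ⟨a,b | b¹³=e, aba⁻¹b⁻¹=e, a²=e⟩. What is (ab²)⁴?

Compute successive powers of (ab²), reducing at each step:
  (ab²)²: (ab²) · a = b²;   (b²) · b² = b⁴
  (ab²)³: (b⁴) · a = ab⁴;   (ab⁴) · b² = ab⁶
  (ab²)⁴: (ab⁶) · a = b⁶;   (b⁶) · b² = b⁸

Answer: b⁸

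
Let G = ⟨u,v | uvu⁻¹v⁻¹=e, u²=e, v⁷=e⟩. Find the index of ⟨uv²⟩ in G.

First find ord(uv²) by computing successive powers:
  (uv²)¹ = uv², (uv²)² = v⁴, (uv²)³ = uv⁶, (uv²)⁴ = v, (uv²)⁵ = uv³, (uv²)⁶ = v⁵, (uv²)⁷ = u, (uv²)⁸ = v², (uv²)⁹ = uv⁴, (uv²)¹⁰ = v⁶, (uv²)¹¹ = uv, (uv²)¹² = v³, (uv²)¹³ = uv⁵, (uv²)¹⁴ = e.
So |⟨uv²⟩| = ord(uv²) = 14. With |G| = 14, by Lagrange [G : ⟨uv²⟩] = 14/14 = 1.

Answer: 1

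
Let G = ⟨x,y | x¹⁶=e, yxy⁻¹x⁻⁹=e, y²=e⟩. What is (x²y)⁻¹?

The order of (x²y) is 8 (smallest k with (x²y)ᵏ = e), so (x²y)⁻¹ = (x²y)⁷ = x¹⁴y.
Check: (x²y) · (x¹⁴y) → (x²y) · x¹⁴ = y;   y · y = e, giving e as required.

Answer: x¹⁴y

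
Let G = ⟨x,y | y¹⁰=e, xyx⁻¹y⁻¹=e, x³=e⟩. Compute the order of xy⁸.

Compute successive powers until reaching e:
  (xy⁸)¹ = xy⁸, (xy⁸)² = x²y⁶, (xy⁸)³ = y⁴, (xy⁸)⁴ = xy², (xy⁸)⁵ = x², (xy⁸)⁶ = y⁸, (xy⁸)⁷ = xy⁶, (xy⁸)⁸ = x²y⁴, (xy⁸)⁹ = y², (xy⁸)¹⁰ = x, (xy⁸)¹¹ = x²y⁸, (xy⁸)¹² = y⁶, (xy⁸)¹³ = xy⁴, (xy⁸)¹⁴ = x²y², (xy⁸)¹⁵ = e.
The smallest positive k with (xy⁸)ᵏ = e is 15.

Answer: 15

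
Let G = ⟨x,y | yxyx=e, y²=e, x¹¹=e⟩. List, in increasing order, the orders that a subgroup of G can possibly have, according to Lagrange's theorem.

|G| = 22 = 2 · 11. By Lagrange's theorem the order of any subgroup divides 22; the divisors of 22 are 1, 2, 11, 22.

Answer: 1, 2, 11, 22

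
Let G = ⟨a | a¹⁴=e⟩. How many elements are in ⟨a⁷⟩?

|⟨a⁷⟩| equals the order of a⁷. Compute successive powers until reaching e:
  (a⁷)¹ = a⁷, (a⁷)² = e.
The smallest positive k with (a⁷)ᵏ = e is 2, so |⟨a⁷⟩| = 2.

Answer: 2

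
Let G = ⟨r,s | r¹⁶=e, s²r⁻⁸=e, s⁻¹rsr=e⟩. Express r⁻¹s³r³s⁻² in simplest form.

Multiply left to right, reducing at each step:
  (r¹⁵) · s³ = r⁷s
  (r⁷s) · r³ = r⁴s
  (r⁴s) · s⁻² = r⁴s⁻¹

Answer: r⁴s⁻¹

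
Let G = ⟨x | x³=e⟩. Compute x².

Compute successive powers of x, reducing at each step:
  x²: x · x = x²

Answer: x²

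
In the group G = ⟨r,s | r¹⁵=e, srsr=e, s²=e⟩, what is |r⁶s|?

Compute successive powers until reaching e:
  (r⁶s)¹ = r⁶s, (r⁶s)² = e.
The smallest positive k with (r⁶s)ᵏ = e is 2.

Answer: 2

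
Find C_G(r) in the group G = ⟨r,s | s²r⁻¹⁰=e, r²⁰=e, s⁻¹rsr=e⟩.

⟨r⟩ ⊆ C_G(r) since powers of r commute with r; so |C_G(r)| ≥ |⟨r⟩| = 20.
By orbit–stabilizer, |C_G(r)| = |G| / |conj. class of r| = 40 / 2 = 20.
The 20 elements commuting with r are {e, r, r², r³, r⁴, r⁵, r⁶, r⁷, r⁸, r⁹, r¹⁰, r¹¹, r¹², r¹³, r¹⁴, r¹⁵, r¹⁶, r¹⁷, r¹⁸, r¹⁹}.

Answer: {e, r, r², r³, r⁴, r⁵, r⁶, r⁷, r⁸, r⁹, r¹⁰, r¹¹, r¹², r¹³, r¹⁴, r¹⁵, r¹⁶, r¹⁷, r¹⁸, r¹⁹}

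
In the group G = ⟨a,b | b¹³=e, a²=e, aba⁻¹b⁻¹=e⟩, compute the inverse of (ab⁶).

The order of (ab⁶) is 26 (smallest k with (ab⁶)ᵏ = e), so (ab⁶)⁻¹ = (ab⁶)²⁵ = ab⁷.
Check: (ab⁶) · (ab⁷) → (ab⁶) · a = b⁶;   (b⁶) · b⁷ = e, giving e as required.

Answer: ab⁷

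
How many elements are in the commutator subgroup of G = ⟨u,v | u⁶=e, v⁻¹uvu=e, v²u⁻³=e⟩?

G' = [G, G] is generated by all commutators. The generator-pair commutators are: [u, v] = u².
The subgroup they normally generate is {e, u², u⁴}, of order 3.
Check: |G/G'| = 12/3 = 4 is the order of the abelianisation.

Answer: 3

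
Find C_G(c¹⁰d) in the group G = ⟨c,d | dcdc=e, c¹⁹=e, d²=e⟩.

⟨c¹⁰d⟩ ⊆ C_G(c¹⁰d) since powers of c¹⁰d commute with c¹⁰d; so |C_G(c¹⁰d)| ≥ |⟨c¹⁰d⟩| = 2.
By orbit–stabilizer, |C_G(c¹⁰d)| = |G| / |conj. class of c¹⁰d| = 38 / 19 = 2.
The 2 elements commuting with c¹⁰d are {e, c¹⁰d}.

Answer: {e, c¹⁰d}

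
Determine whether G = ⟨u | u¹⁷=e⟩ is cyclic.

|G| = 17. The element u has order 17 (its powers give 17 distinct elements), so ⟨u⟩ = G and G is cyclic.

Answer: Yes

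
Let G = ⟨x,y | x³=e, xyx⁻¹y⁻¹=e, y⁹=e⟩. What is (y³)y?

Compute (y³) · y by multiplying left to right and reducing via the relations at each step:
  (y³) · y = y⁴

Answer: y⁴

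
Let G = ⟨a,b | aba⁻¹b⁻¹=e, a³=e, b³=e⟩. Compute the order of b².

Compute successive powers until reaching e:
  (b²)¹ = b², (b²)² = b, (b²)³ = e.
The smallest positive k with (b²)ᵏ = e is 3.

Answer: 3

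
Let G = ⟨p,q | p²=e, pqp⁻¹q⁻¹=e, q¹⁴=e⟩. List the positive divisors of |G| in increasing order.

|G| = 28 = 2² · 7. By Lagrange's theorem the order of any subgroup divides 28; the divisors of 28 are 1, 2, 4, 7, 14, 28.

Answer: 1, 2, 4, 7, 14, 28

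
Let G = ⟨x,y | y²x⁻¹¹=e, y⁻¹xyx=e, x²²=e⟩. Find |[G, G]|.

G' = [G, G] is generated by all commutators. The generator-pair commutators are: [x, y] = x².
The subgroup they normally generate is {e, x², x⁴, x⁶, x⁸, x¹⁰, x¹², x¹⁴, x¹⁶, x¹⁸, x²⁰}, of order 11.
Check: |G/G'| = 44/11 = 4 is the order of the abelianisation.

Answer: 11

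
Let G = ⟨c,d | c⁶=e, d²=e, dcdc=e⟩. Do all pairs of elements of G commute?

c·d = cd but d·c = c⁵d, so c·d ≠ d·c and G is not abelian.

Answer: No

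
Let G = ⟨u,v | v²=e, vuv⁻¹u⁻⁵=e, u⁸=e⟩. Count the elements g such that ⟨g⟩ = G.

⟨g⟩ = G would require ord(g) = |G| = 16, but the maximum element order in G is 8 < 16. So G is not cyclic and no single element generates it: the count is 0.

Answer: 0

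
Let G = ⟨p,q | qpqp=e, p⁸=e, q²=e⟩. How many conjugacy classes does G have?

The conjugacy classes (representative and size) are:
  [e] (size 1), [p] (size 2), [p⁶] (size 2), [p³] (size 2), [p⁴] (size 1), [q] (size 4), [p⁵q] (size 4).
Class equation: 1 + 2 + 2 + 2 + 1 + 4 + 4 = 16 = |G|. So G has 7 conjugacy classes.

Answer: 7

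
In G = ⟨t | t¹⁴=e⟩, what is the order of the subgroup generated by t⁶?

|⟨t⁶⟩| equals the order of t⁶. Compute successive powers until reaching e:
  (t⁶)¹ = t⁶, (t⁶)² = t¹², (t⁶)³ = t⁴, (t⁶)⁴ = t¹⁰, (t⁶)⁵ = t², (t⁶)⁶ = t⁸, (t⁶)⁷ = e.
The smallest positive k with (t⁶)ᵏ = e is 7, so |⟨t⁶⟩| = 7.

Answer: 7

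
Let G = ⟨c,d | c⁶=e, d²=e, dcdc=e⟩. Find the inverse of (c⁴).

The order of (c⁴) is 3 (smallest k with (c⁴)ᵏ = e), so (c⁴)⁻¹ = (c⁴)² = c².
Check: (c⁴) · (c²) → (c⁴) · c² = e, giving e as required.

Answer: c²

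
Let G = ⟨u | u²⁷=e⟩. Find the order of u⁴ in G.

Compute successive powers until reaching e:
  (u⁴)¹ = u⁴, (u⁴)² = u⁸, (u⁴)³ = u¹², (u⁴)⁴ = u¹⁶, (u⁴)⁵ = u²⁰, (u⁴)⁶ = u²⁴, (u⁴)⁷ = u, (u⁴)⁸ = u⁵, (u⁴)⁹ = u⁹, (u⁴)¹⁰ = u¹³, (u⁴)¹¹ = u¹⁷, (u⁴)¹² = u²¹, (u⁴)¹³ = u²⁵, (u⁴)¹⁴ = u², (u⁴)¹⁵ = u⁶, (u⁴)¹⁶ = u¹⁰, (u⁴)¹⁷ = u¹⁴, (u⁴)¹⁸ = u¹⁸, (u⁴)¹⁹ = u²², (u⁴)²⁰ = u²⁶, (u⁴)²¹ = u³, (u⁴)²² = u⁷, (u⁴)²³ = u¹¹, (u⁴)²⁴ = u¹⁵, (u⁴)²⁵ = u¹⁹, (u⁴)²⁶ = u²³, (u⁴)²⁷ = e.
The smallest positive k with (u⁴)ᵏ = e is 27.

Answer: 27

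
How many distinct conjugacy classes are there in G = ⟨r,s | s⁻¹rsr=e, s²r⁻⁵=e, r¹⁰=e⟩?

The conjugacy classes (representative and size) are:
  [e] (size 1), [r] (size 2), [r⁸] (size 2), [r⁷] (size 2), [r⁴] (size 2), [r⁵] (size 1), [r⁴s] (size 5), [r²s⁻¹] (size 5).
Class equation: 1 + 2 + 2 + 2 + 2 + 1 + 5 + 5 = 20 = |G|. So G has 8 conjugacy classes.

Answer: 8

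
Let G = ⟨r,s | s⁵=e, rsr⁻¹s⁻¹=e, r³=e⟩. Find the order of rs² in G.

Compute successive powers until reaching e:
  (rs²)¹ = rs², (rs²)² = r²s⁴, (rs²)³ = s, (rs²)⁴ = rs³, (rs²)⁵ = r², (rs²)⁶ = s², (rs²)⁷ = rs⁴, (rs²)⁸ = r²s, (rs²)⁹ = s³, (rs²)¹⁰ = r, (rs²)¹¹ = r²s², (rs²)¹² = s⁴, (rs²)¹³ = rs, (rs²)¹⁴ = r²s³, (rs²)¹⁵ = e.
The smallest positive k with (rs²)ᵏ = e is 15.

Answer: 15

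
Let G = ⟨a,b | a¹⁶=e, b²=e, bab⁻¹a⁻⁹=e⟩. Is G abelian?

a·b = ab but b·a = a⁹b, so a·b ≠ b·a and G is not abelian.

Answer: No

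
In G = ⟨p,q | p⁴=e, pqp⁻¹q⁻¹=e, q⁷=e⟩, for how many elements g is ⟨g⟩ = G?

G is cyclic of order 28. An element generates G iff its order is 28, and a cyclic group of order 28 has exactly φ(28) = 12 such elements.

Answer: 12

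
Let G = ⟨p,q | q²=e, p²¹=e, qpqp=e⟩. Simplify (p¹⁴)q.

Compute (p¹⁴) · q by multiplying left to right and reducing via the relations at each step:
  (p¹⁴) · q = p¹⁴q

Answer: p¹⁴q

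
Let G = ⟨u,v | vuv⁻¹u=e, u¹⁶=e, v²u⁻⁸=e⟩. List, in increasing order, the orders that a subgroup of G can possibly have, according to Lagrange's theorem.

|G| = 32 = 2⁵. By Lagrange's theorem the order of any subgroup divides 32; the divisors of 32 are 1, 2, 4, 8, 16, 32.

Answer: 1, 2, 4, 8, 16, 32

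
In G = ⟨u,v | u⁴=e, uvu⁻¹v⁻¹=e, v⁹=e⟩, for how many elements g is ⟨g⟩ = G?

G is cyclic of order 36. An element generates G iff its order is 36, and a cyclic group of order 36 has exactly φ(36) = 12 such elements.

Answer: 12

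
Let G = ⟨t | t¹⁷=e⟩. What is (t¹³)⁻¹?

The order of (t¹³) is 17 (smallest k with (t¹³)ᵏ = e), so (t¹³)⁻¹ = (t¹³)¹⁶ = t⁴.
Check: (t¹³) · (t⁴) → (t¹³) · t⁴ = e, giving e as required.

Answer: t⁴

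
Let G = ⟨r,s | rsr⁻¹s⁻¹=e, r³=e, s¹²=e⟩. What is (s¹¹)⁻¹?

The order of (s¹¹) is 12 (smallest k with (s¹¹)ᵏ = e), so (s¹¹)⁻¹ = (s¹¹)¹¹ = s.
Check: (s¹¹) · s → (s¹¹) · s = e, giving e as required.

Answer: s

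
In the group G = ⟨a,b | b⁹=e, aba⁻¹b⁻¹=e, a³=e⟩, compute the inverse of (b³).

The order of (b³) is 3 (smallest k with (b³)ᵏ = e), so (b³)⁻¹ = (b³)² = b⁶.
Check: (b³) · (b⁶) → (b³) · b⁶ = e, giving e as required.

Answer: b⁶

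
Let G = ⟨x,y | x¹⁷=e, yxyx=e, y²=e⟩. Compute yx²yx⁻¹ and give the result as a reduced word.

Multiply left to right, reducing at each step:
  y · x² = x¹⁵y
  (x¹⁵y) · y = x¹⁵
  (x¹⁵) · x⁻¹ = x¹⁴

Answer: x¹⁴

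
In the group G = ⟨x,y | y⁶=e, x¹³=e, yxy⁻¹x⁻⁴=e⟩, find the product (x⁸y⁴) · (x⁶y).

Compute (x⁸y⁴) · (x⁶y) by multiplying left to right and reducing via the relations at each step:
  (x⁸y⁴) · x⁶ = x¹⁰y⁴
  (x¹⁰y⁴) · y = x¹⁰y⁵

Answer: x¹⁰y⁵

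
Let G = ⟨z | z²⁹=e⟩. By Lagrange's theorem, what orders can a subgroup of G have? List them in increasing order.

|G| = 29 = 29. By Lagrange's theorem the order of any subgroup divides 29; the divisors of 29 are 1, 29.

Answer: 1, 29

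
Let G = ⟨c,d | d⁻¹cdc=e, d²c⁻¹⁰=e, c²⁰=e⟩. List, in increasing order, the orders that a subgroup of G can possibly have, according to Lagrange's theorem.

|G| = 40 = 2³ · 5. By Lagrange's theorem the order of any subgroup divides 40; the divisors of 40 are 1, 2, 4, 5, 8, 10, 20, 40.

Answer: 1, 2, 4, 5, 8, 10, 20, 40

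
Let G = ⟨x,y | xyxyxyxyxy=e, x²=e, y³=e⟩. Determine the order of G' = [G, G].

G' = [G, G] is generated by all commutators. The generator-pair commutators are: [x, y] = xyxy².
The subgroup they normally generate is {e, x, y, y², xy, xyx, xyxy, xyxyx, y²xy²x, y²xy², y²x, xy², yx, yxy, yxyx, xy²xy²x, xy²xy², xy²x, y²xy, y²xyx, y²xyxy, yxy²xy², yxy²x, yxy², xyxy², xy²xy, xy²xyx, xy²xyxy, xyxy²xy², xyxy²x, y²xy²xy, xyxy²xy, xyxy²xyx, xyxy²xyxy, y²xy²xyxy², y²xy²xyx, y²xy²xyxy, y²xyxy²xy², y²xyxy²x, y²xyxy², yxyxy², yxy²xy, yxy²xyx, yxy²xyxy, yxyxy²xy², yxyxy²x, yxyxy²xy, xy²xyxy²xy², xy²xyxy²x, xy²xyxy², y²xyxy²xy, y²xyxy²xyx, yxy²xyxy²x, yxy²xyxy², xy²xyxy²xy, xy²xyxy²xyx, xyxy²xyxy²x, xyxy²xyxy², xyxy²xyxy²xy, yxy²xyxy²xy}, of order 60.
Check: |G/G'| = 60/60 = 1 is the order of the abelianisation.

Answer: 60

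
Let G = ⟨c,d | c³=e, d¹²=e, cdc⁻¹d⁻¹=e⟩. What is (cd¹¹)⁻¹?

The order of (cd¹¹) is 12 (smallest k with (cd¹¹)ᵏ = e), so (cd¹¹)⁻¹ = (cd¹¹)¹¹ = c²d.
Check: (cd¹¹) · (c²d) → (cd¹¹) · c² = d¹¹;   (d¹¹) · d = e, giving e as required.

Answer: c²d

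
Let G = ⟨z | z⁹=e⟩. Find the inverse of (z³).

The order of (z³) is 3 (smallest k with (z³)ᵏ = e), so (z³)⁻¹ = (z³)² = z⁶.
Check: (z³) · (z⁶) → (z³) · z⁶ = e, giving e as required.

Answer: z⁶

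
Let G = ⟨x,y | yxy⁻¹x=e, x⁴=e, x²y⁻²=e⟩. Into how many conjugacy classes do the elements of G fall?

The conjugacy classes (representative and size) are:
  [e] (size 1), [x³] (size 2), [x²] (size 1), [y⁻¹] (size 2), [xy] (size 2).
Class equation: 1 + 2 + 1 + 2 + 2 = 8 = |G|. So G has 5 conjugacy classes.

Answer: 5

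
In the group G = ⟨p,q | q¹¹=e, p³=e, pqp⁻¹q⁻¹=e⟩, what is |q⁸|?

Compute successive powers until reaching e:
  (q⁸)¹ = q⁸, (q⁸)² = q⁵, (q⁸)³ = q², (q⁸)⁴ = q¹⁰, (q⁸)⁵ = q⁷, (q⁸)⁶ = q⁴, (q⁸)⁷ = q, (q⁸)⁸ = q⁹, (q⁸)⁹ = q⁶, (q⁸)¹⁰ = q³, (q⁸)¹¹ = e.
The smallest positive k with (q⁸)ᵏ = e is 11.

Answer: 11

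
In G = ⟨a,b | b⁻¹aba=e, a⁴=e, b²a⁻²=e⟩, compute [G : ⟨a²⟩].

First find ord(a²) by computing successive powers:
  (a²)¹ = a², (a²)² = e.
So |⟨a²⟩| = ord(a²) = 2. With |G| = 8, by Lagrange [G : ⟨a²⟩] = 8/2 = 4.

Answer: 4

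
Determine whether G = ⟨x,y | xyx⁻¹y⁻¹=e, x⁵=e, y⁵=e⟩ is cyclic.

|G| = 25, but the maximum element order in G is 5 < 25. No single element generates all of G, so G is not cyclic.

Answer: No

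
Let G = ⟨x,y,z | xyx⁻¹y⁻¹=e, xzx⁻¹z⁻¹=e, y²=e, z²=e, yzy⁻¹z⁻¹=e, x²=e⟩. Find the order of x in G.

Compute successive powers until reaching e:
  x¹ = x, x² = e.
The smallest positive k with xᵏ = e is 2.

Answer: 2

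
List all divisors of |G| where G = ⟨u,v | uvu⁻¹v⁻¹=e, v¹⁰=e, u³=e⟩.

|G| = 30 = 2 · 3 · 5. By Lagrange's theorem the order of any subgroup divides 30; the divisors of 30 are 1, 2, 3, 5, 6, 10, 15, 30.

Answer: 1, 2, 3, 5, 6, 10, 15, 30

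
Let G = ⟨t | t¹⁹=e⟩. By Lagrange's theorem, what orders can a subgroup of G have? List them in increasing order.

|G| = 19 = 19. By Lagrange's theorem the order of any subgroup divides 19; the divisors of 19 are 1, 19.

Answer: 1, 19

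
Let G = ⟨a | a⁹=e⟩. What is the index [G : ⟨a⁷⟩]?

First find ord(a⁷) by computing successive powers:
  (a⁷)¹ = a⁷, (a⁷)² = a⁵, (a⁷)³ = a³, (a⁷)⁴ = a, (a⁷)⁵ = a⁸, (a⁷)⁶ = a⁶, (a⁷)⁷ = a⁴, (a⁷)⁸ = a², (a⁷)⁹ = e.
So |⟨a⁷⟩| = ord(a⁷) = 9. With |G| = 9, by Lagrange [G : ⟨a⁷⟩] = 9/9 = 1.

Answer: 1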